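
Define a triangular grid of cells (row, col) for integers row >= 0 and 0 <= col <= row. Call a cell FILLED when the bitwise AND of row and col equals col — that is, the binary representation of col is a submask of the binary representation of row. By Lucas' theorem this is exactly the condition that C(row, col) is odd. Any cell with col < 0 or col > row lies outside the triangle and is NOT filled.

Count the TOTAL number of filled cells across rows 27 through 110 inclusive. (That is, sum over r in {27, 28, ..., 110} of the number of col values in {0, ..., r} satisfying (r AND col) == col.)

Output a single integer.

Answer: 1320

Derivation:
r27=11011 pc4: +16 =16
r28=11100 pc3: +8 =24
r29=11101 pc4: +16 =40
r30=11110 pc4: +16 =56
r31=11111 pc5: +32 =88
r32=100000 pc1: +2 =90
r33=100001 pc2: +4 =94
r34=100010 pc2: +4 =98
r35=100011 pc3: +8 =106
r36=100100 pc2: +4 =110
r37=100101 pc3: +8 =118
r38=100110 pc3: +8 =126
r39=100111 pc4: +16 =142
r40=101000 pc2: +4 =146
r41=101001 pc3: +8 =154
r42=101010 pc3: +8 =162
r43=101011 pc4: +16 =178
r44=101100 pc3: +8 =186
r45=101101 pc4: +16 =202
r46=101110 pc4: +16 =218
r47=101111 pc5: +32 =250
r48=110000 pc2: +4 =254
r49=110001 pc3: +8 =262
r50=110010 pc3: +8 =270
r51=110011 pc4: +16 =286
r52=110100 pc3: +8 =294
r53=110101 pc4: +16 =310
r54=110110 pc4: +16 =326
r55=110111 pc5: +32 =358
r56=111000 pc3: +8 =366
r57=111001 pc4: +16 =382
r58=111010 pc4: +16 =398
r59=111011 pc5: +32 =430
r60=111100 pc4: +16 =446
r61=111101 pc5: +32 =478
r62=111110 pc5: +32 =510
r63=111111 pc6: +64 =574
r64=1000000 pc1: +2 =576
r65=1000001 pc2: +4 =580
r66=1000010 pc2: +4 =584
r67=1000011 pc3: +8 =592
r68=1000100 pc2: +4 =596
r69=1000101 pc3: +8 =604
r70=1000110 pc3: +8 =612
r71=1000111 pc4: +16 =628
r72=1001000 pc2: +4 =632
r73=1001001 pc3: +8 =640
r74=1001010 pc3: +8 =648
r75=1001011 pc4: +16 =664
r76=1001100 pc3: +8 =672
r77=1001101 pc4: +16 =688
r78=1001110 pc4: +16 =704
r79=1001111 pc5: +32 =736
r80=1010000 pc2: +4 =740
r81=1010001 pc3: +8 =748
r82=1010010 pc3: +8 =756
r83=1010011 pc4: +16 =772
r84=1010100 pc3: +8 =780
r85=1010101 pc4: +16 =796
r86=1010110 pc4: +16 =812
r87=1010111 pc5: +32 =844
r88=1011000 pc3: +8 =852
r89=1011001 pc4: +16 =868
r90=1011010 pc4: +16 =884
r91=1011011 pc5: +32 =916
r92=1011100 pc4: +16 =932
r93=1011101 pc5: +32 =964
r94=1011110 pc5: +32 =996
r95=1011111 pc6: +64 =1060
r96=1100000 pc2: +4 =1064
r97=1100001 pc3: +8 =1072
r98=1100010 pc3: +8 =1080
r99=1100011 pc4: +16 =1096
r100=1100100 pc3: +8 =1104
r101=1100101 pc4: +16 =1120
r102=1100110 pc4: +16 =1136
r103=1100111 pc5: +32 =1168
r104=1101000 pc3: +8 =1176
r105=1101001 pc4: +16 =1192
r106=1101010 pc4: +16 =1208
r107=1101011 pc5: +32 =1240
r108=1101100 pc4: +16 =1256
r109=1101101 pc5: +32 =1288
r110=1101110 pc5: +32 =1320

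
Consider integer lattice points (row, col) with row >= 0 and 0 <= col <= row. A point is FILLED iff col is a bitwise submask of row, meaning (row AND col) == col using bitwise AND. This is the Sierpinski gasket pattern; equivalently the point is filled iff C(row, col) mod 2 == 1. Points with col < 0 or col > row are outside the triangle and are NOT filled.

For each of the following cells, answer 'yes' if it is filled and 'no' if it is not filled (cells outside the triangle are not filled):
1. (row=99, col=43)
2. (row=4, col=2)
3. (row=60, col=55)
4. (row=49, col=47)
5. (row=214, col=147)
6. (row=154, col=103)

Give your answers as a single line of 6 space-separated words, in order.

(99,43): row=0b1100011, col=0b101011, row AND col = 0b100011 = 35; 35 != 43 -> empty
(4,2): row=0b100, col=0b10, row AND col = 0b0 = 0; 0 != 2 -> empty
(60,55): row=0b111100, col=0b110111, row AND col = 0b110100 = 52; 52 != 55 -> empty
(49,47): row=0b110001, col=0b101111, row AND col = 0b100001 = 33; 33 != 47 -> empty
(214,147): row=0b11010110, col=0b10010011, row AND col = 0b10010010 = 146; 146 != 147 -> empty
(154,103): row=0b10011010, col=0b1100111, row AND col = 0b10 = 2; 2 != 103 -> empty

Answer: no no no no no no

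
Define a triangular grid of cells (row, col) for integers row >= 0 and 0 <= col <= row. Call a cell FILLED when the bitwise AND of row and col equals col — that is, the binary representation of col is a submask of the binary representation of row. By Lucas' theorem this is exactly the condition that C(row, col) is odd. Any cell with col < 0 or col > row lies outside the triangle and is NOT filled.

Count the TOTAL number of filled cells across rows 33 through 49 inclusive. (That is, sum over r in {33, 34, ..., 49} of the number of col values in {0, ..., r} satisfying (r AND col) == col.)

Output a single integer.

Answer: 172

Derivation:
r33=100001 pc2: +4 =4
r34=100010 pc2: +4 =8
r35=100011 pc3: +8 =16
r36=100100 pc2: +4 =20
r37=100101 pc3: +8 =28
r38=100110 pc3: +8 =36
r39=100111 pc4: +16 =52
r40=101000 pc2: +4 =56
r41=101001 pc3: +8 =64
r42=101010 pc3: +8 =72
r43=101011 pc4: +16 =88
r44=101100 pc3: +8 =96
r45=101101 pc4: +16 =112
r46=101110 pc4: +16 =128
r47=101111 pc5: +32 =160
r48=110000 pc2: +4 =164
r49=110001 pc3: +8 =172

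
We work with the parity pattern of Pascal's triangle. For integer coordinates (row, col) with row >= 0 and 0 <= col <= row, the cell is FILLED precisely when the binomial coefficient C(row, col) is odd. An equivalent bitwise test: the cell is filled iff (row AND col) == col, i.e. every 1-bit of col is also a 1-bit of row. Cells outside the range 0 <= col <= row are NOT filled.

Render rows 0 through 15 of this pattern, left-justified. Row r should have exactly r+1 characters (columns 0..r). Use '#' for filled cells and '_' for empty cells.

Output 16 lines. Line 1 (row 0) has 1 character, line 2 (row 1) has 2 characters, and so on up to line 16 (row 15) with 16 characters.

r0=0: #
r1=1: ##
r2=10: #_#
r3=11: ####
r4=100: #___#
r5=101: ##__##
r6=110: #_#_#_#
r7=111: ########
r8=1000: #_______#
r9=1001: ##______##
r10=1010: #_#_____#_#
r11=1011: ####____####
r12=1100: #___#___#___#
r13=1101: ##__##__##__##
r14=1110: #_#_#_#_#_#_#_#
r15=1111: ################

Answer: #
##
#_#
####
#___#
##__##
#_#_#_#
########
#_______#
##______##
#_#_____#_#
####____####
#___#___#___#
##__##__##__##
#_#_#_#_#_#_#_#
################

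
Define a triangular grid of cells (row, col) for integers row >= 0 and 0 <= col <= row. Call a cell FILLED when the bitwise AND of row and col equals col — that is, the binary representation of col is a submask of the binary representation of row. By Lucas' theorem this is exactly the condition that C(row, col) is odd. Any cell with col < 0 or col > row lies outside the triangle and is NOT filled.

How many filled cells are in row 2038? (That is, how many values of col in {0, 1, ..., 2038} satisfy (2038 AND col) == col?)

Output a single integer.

2038 in binary = 11111110110
popcount(2038) = number of 1-bits in 11111110110 = 9
A col c satisfies (2038 AND c) == c iff every set bit of c is also set in 2038; each of the 9 set bits of 2038 can independently be on or off in c.
count = 2^9 = 512

Answer: 512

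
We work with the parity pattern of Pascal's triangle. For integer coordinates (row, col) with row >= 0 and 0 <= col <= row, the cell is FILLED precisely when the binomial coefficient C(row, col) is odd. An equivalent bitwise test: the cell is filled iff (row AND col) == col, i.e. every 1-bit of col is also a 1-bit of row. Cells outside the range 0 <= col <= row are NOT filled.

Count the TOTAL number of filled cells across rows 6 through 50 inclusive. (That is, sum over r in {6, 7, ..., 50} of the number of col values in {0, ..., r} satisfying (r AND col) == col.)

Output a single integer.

Answer: 410

Derivation:
r6=110 pc2: +4 =4
r7=111 pc3: +8 =12
r8=1000 pc1: +2 =14
r9=1001 pc2: +4 =18
r10=1010 pc2: +4 =22
r11=1011 pc3: +8 =30
r12=1100 pc2: +4 =34
r13=1101 pc3: +8 =42
r14=1110 pc3: +8 =50
r15=1111 pc4: +16 =66
r16=10000 pc1: +2 =68
r17=10001 pc2: +4 =72
r18=10010 pc2: +4 =76
r19=10011 pc3: +8 =84
r20=10100 pc2: +4 =88
r21=10101 pc3: +8 =96
r22=10110 pc3: +8 =104
r23=10111 pc4: +16 =120
r24=11000 pc2: +4 =124
r25=11001 pc3: +8 =132
r26=11010 pc3: +8 =140
r27=11011 pc4: +16 =156
r28=11100 pc3: +8 =164
r29=11101 pc4: +16 =180
r30=11110 pc4: +16 =196
r31=11111 pc5: +32 =228
r32=100000 pc1: +2 =230
r33=100001 pc2: +4 =234
r34=100010 pc2: +4 =238
r35=100011 pc3: +8 =246
r36=100100 pc2: +4 =250
r37=100101 pc3: +8 =258
r38=100110 pc3: +8 =266
r39=100111 pc4: +16 =282
r40=101000 pc2: +4 =286
r41=101001 pc3: +8 =294
r42=101010 pc3: +8 =302
r43=101011 pc4: +16 =318
r44=101100 pc3: +8 =326
r45=101101 pc4: +16 =342
r46=101110 pc4: +16 =358
r47=101111 pc5: +32 =390
r48=110000 pc2: +4 =394
r49=110001 pc3: +8 =402
r50=110010 pc3: +8 =410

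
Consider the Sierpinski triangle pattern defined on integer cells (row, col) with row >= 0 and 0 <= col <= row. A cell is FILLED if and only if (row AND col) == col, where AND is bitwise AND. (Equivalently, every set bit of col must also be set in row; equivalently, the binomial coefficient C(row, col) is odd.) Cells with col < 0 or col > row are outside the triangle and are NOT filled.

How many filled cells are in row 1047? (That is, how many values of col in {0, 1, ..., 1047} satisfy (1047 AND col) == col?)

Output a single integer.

1047 in binary = 10000010111
popcount(1047) = number of 1-bits in 10000010111 = 5
A col c satisfies (1047 AND c) == c iff every set bit of c is also set in 1047; each of the 5 set bits of 1047 can independently be on or off in c.
count = 2^5 = 32

Answer: 32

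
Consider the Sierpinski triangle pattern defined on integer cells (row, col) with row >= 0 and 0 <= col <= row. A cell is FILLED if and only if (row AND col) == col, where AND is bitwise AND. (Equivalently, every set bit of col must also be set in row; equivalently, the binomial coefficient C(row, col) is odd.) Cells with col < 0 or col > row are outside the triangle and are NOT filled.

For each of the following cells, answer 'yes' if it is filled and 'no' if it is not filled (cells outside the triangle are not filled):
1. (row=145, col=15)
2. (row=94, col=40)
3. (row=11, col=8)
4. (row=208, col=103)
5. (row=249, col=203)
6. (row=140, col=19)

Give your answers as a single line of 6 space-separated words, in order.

Answer: no no yes no no no

Derivation:
(145,15): row=0b10010001, col=0b1111, row AND col = 0b1 = 1; 1 != 15 -> empty
(94,40): row=0b1011110, col=0b101000, row AND col = 0b1000 = 8; 8 != 40 -> empty
(11,8): row=0b1011, col=0b1000, row AND col = 0b1000 = 8; 8 == 8 -> filled
(208,103): row=0b11010000, col=0b1100111, row AND col = 0b1000000 = 64; 64 != 103 -> empty
(249,203): row=0b11111001, col=0b11001011, row AND col = 0b11001001 = 201; 201 != 203 -> empty
(140,19): row=0b10001100, col=0b10011, row AND col = 0b0 = 0; 0 != 19 -> empty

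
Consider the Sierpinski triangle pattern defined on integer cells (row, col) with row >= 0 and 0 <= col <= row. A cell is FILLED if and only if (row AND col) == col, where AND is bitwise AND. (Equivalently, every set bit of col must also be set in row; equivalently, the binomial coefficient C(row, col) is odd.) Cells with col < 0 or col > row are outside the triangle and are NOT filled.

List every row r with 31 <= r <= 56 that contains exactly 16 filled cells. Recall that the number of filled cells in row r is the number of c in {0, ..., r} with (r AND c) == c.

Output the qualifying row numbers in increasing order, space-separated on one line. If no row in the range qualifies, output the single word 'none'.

Answer: 39 43 45 46 51 53 54

Derivation:
Row r has 2^popcount(r) filled cells, so we need popcount(r) = log2(16) = 4.
Scan r = 31..56 and keep those with exactly 4 one-bits:
r=31=11111 popcount=5 -> skip
r=32=100000 popcount=1 -> skip
r=33=100001 popcount=2 -> skip
r=34=100010 popcount=2 -> skip
r=35=100011 popcount=3 -> skip
r=36=100100 popcount=2 -> skip
r=37=100101 popcount=3 -> skip
r=38=100110 popcount=3 -> skip
r=39=100111 popcount=4 -> KEEP
r=40=101000 popcount=2 -> skip
r=41=101001 popcount=3 -> skip
r=42=101010 popcount=3 -> skip
r=43=101011 popcount=4 -> KEEP
r=44=101100 popcount=3 -> skip
r=45=101101 popcount=4 -> KEEP
r=46=101110 popcount=4 -> KEEP
r=47=101111 popcount=5 -> skip
r=48=110000 popcount=2 -> skip
r=49=110001 popcount=3 -> skip
r=50=110010 popcount=3 -> skip
r=51=110011 popcount=4 -> KEEP
r=52=110100 popcount=3 -> skip
r=53=110101 popcount=4 -> KEEP
r=54=110110 popcount=4 -> KEEP
r=55=110111 popcount=5 -> skip
r=56=111000 popcount=3 -> skip
Kept rows: 39 43 45 46 51 53 54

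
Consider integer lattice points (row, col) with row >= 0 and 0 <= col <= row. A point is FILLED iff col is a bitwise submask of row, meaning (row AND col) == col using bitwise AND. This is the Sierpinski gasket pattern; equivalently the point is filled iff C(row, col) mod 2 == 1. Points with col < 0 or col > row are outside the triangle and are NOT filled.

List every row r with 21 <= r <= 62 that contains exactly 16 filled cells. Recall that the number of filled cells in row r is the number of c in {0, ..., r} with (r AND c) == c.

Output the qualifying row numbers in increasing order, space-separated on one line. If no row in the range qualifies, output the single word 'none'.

Row r has 2^popcount(r) filled cells, so we need popcount(r) = log2(16) = 4.
Scan r = 21..62 and keep those with exactly 4 one-bits:
r=21=10101 popcount=3 -> skip
r=22=10110 popcount=3 -> skip
r=23=10111 popcount=4 -> KEEP
r=24=11000 popcount=2 -> skip
r=25=11001 popcount=3 -> skip
r=26=11010 popcount=3 -> skip
r=27=11011 popcount=4 -> KEEP
r=28=11100 popcount=3 -> skip
r=29=11101 popcount=4 -> KEEP
r=30=11110 popcount=4 -> KEEP
r=31=11111 popcount=5 -> skip
r=32=100000 popcount=1 -> skip
r=33=100001 popcount=2 -> skip
r=34=100010 popcount=2 -> skip
r=35=100011 popcount=3 -> skip
r=36=100100 popcount=2 -> skip
r=37=100101 popcount=3 -> skip
r=38=100110 popcount=3 -> skip
r=39=100111 popcount=4 -> KEEP
r=40=101000 popcount=2 -> skip
r=41=101001 popcount=3 -> skip
r=42=101010 popcount=3 -> skip
r=43=101011 popcount=4 -> KEEP
r=44=101100 popcount=3 -> skip
r=45=101101 popcount=4 -> KEEP
r=46=101110 popcount=4 -> KEEP
r=47=101111 popcount=5 -> skip
r=48=110000 popcount=2 -> skip
r=49=110001 popcount=3 -> skip
r=50=110010 popcount=3 -> skip
r=51=110011 popcount=4 -> KEEP
r=52=110100 popcount=3 -> skip
r=53=110101 popcount=4 -> KEEP
r=54=110110 popcount=4 -> KEEP
r=55=110111 popcount=5 -> skip
r=56=111000 popcount=3 -> skip
r=57=111001 popcount=4 -> KEEP
r=58=111010 popcount=4 -> KEEP
r=59=111011 popcount=5 -> skip
r=60=111100 popcount=4 -> KEEP
r=61=111101 popcount=5 -> skip
r=62=111110 popcount=5 -> skip
Kept rows: 23 27 29 30 39 43 45 46 51 53 54 57 58 60

Answer: 23 27 29 30 39 43 45 46 51 53 54 57 58 60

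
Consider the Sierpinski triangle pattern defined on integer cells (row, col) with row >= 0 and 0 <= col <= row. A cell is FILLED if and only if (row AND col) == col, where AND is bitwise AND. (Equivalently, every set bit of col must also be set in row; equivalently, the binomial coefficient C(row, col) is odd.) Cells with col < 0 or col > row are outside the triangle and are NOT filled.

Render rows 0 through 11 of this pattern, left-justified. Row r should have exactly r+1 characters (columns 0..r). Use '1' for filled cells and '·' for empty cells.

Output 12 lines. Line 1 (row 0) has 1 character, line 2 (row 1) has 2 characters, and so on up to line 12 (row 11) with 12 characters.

Answer: 1
11
1·1
1111
1···1
11··11
1·1·1·1
11111111
1·······1
11······11
1·1·····1·1
1111····1111

Derivation:
r0=0: 1
r1=1: 11
r2=10: 1·1
r3=11: 1111
r4=100: 1···1
r5=101: 11··11
r6=110: 1·1·1·1
r7=111: 11111111
r8=1000: 1·······1
r9=1001: 11······11
r10=1010: 1·1·····1·1
r11=1011: 1111····1111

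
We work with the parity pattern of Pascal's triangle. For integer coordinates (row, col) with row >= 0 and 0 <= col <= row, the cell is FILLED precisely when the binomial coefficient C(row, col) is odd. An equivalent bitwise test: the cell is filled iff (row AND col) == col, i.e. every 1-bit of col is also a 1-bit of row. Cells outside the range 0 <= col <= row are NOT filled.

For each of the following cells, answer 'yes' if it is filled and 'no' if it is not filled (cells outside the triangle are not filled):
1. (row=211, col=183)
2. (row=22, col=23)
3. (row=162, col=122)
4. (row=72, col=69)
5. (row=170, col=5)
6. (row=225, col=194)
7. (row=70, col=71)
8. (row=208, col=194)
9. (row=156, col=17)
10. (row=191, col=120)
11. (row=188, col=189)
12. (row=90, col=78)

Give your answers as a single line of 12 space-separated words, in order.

(211,183): row=0b11010011, col=0b10110111, row AND col = 0b10010011 = 147; 147 != 183 -> empty
(22,23): col outside [0, 22] -> not filled
(162,122): row=0b10100010, col=0b1111010, row AND col = 0b100010 = 34; 34 != 122 -> empty
(72,69): row=0b1001000, col=0b1000101, row AND col = 0b1000000 = 64; 64 != 69 -> empty
(170,5): row=0b10101010, col=0b101, row AND col = 0b0 = 0; 0 != 5 -> empty
(225,194): row=0b11100001, col=0b11000010, row AND col = 0b11000000 = 192; 192 != 194 -> empty
(70,71): col outside [0, 70] -> not filled
(208,194): row=0b11010000, col=0b11000010, row AND col = 0b11000000 = 192; 192 != 194 -> empty
(156,17): row=0b10011100, col=0b10001, row AND col = 0b10000 = 16; 16 != 17 -> empty
(191,120): row=0b10111111, col=0b1111000, row AND col = 0b111000 = 56; 56 != 120 -> empty
(188,189): col outside [0, 188] -> not filled
(90,78): row=0b1011010, col=0b1001110, row AND col = 0b1001010 = 74; 74 != 78 -> empty

Answer: no no no no no no no no no no no no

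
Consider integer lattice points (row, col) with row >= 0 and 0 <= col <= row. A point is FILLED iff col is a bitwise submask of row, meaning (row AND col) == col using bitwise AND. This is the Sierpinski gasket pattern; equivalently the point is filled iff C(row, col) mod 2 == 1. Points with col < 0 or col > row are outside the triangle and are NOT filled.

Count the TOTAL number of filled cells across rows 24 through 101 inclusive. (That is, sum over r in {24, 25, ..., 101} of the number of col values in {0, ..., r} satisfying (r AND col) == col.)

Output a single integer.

r24=11000 pc2: +4 =4
r25=11001 pc3: +8 =12
r26=11010 pc3: +8 =20
r27=11011 pc4: +16 =36
r28=11100 pc3: +8 =44
r29=11101 pc4: +16 =60
r30=11110 pc4: +16 =76
r31=11111 pc5: +32 =108
r32=100000 pc1: +2 =110
r33=100001 pc2: +4 =114
r34=100010 pc2: +4 =118
r35=100011 pc3: +8 =126
r36=100100 pc2: +4 =130
r37=100101 pc3: +8 =138
r38=100110 pc3: +8 =146
r39=100111 pc4: +16 =162
r40=101000 pc2: +4 =166
r41=101001 pc3: +8 =174
r42=101010 pc3: +8 =182
r43=101011 pc4: +16 =198
r44=101100 pc3: +8 =206
r45=101101 pc4: +16 =222
r46=101110 pc4: +16 =238
r47=101111 pc5: +32 =270
r48=110000 pc2: +4 =274
r49=110001 pc3: +8 =282
r50=110010 pc3: +8 =290
r51=110011 pc4: +16 =306
r52=110100 pc3: +8 =314
r53=110101 pc4: +16 =330
r54=110110 pc4: +16 =346
r55=110111 pc5: +32 =378
r56=111000 pc3: +8 =386
r57=111001 pc4: +16 =402
r58=111010 pc4: +16 =418
r59=111011 pc5: +32 =450
r60=111100 pc4: +16 =466
r61=111101 pc5: +32 =498
r62=111110 pc5: +32 =530
r63=111111 pc6: +64 =594
r64=1000000 pc1: +2 =596
r65=1000001 pc2: +4 =600
r66=1000010 pc2: +4 =604
r67=1000011 pc3: +8 =612
r68=1000100 pc2: +4 =616
r69=1000101 pc3: +8 =624
r70=1000110 pc3: +8 =632
r71=1000111 pc4: +16 =648
r72=1001000 pc2: +4 =652
r73=1001001 pc3: +8 =660
r74=1001010 pc3: +8 =668
r75=1001011 pc4: +16 =684
r76=1001100 pc3: +8 =692
r77=1001101 pc4: +16 =708
r78=1001110 pc4: +16 =724
r79=1001111 pc5: +32 =756
r80=1010000 pc2: +4 =760
r81=1010001 pc3: +8 =768
r82=1010010 pc3: +8 =776
r83=1010011 pc4: +16 =792
r84=1010100 pc3: +8 =800
r85=1010101 pc4: +16 =816
r86=1010110 pc4: +16 =832
r87=1010111 pc5: +32 =864
r88=1011000 pc3: +8 =872
r89=1011001 pc4: +16 =888
r90=1011010 pc4: +16 =904
r91=1011011 pc5: +32 =936
r92=1011100 pc4: +16 =952
r93=1011101 pc5: +32 =984
r94=1011110 pc5: +32 =1016
r95=1011111 pc6: +64 =1080
r96=1100000 pc2: +4 =1084
r97=1100001 pc3: +8 =1092
r98=1100010 pc3: +8 =1100
r99=1100011 pc4: +16 =1116
r100=1100100 pc3: +8 =1124
r101=1100101 pc4: +16 =1140

Answer: 1140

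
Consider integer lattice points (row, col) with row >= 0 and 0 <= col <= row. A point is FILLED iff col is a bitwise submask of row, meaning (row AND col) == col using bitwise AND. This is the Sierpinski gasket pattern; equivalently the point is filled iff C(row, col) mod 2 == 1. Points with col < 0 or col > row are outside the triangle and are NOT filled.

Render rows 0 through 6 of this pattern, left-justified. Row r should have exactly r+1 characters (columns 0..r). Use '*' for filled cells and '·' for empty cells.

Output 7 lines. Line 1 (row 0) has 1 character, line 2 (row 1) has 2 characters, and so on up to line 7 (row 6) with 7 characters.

Answer: *
**
*·*
****
*···*
**··**
*·*·*·*

Derivation:
r0=0: *
r1=1: **
r2=10: *·*
r3=11: ****
r4=100: *···*
r5=101: **··**
r6=110: *·*·*·*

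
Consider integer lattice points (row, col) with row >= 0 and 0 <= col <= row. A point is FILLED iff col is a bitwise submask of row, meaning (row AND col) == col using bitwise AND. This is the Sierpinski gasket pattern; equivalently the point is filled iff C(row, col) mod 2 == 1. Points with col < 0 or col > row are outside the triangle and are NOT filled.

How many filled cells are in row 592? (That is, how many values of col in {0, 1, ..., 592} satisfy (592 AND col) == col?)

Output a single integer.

592 in binary = 1001010000
popcount(592) = number of 1-bits in 1001010000 = 3
A col c satisfies (592 AND c) == c iff every set bit of c is also set in 592; each of the 3 set bits of 592 can independently be on or off in c.
count = 2^3 = 8

Answer: 8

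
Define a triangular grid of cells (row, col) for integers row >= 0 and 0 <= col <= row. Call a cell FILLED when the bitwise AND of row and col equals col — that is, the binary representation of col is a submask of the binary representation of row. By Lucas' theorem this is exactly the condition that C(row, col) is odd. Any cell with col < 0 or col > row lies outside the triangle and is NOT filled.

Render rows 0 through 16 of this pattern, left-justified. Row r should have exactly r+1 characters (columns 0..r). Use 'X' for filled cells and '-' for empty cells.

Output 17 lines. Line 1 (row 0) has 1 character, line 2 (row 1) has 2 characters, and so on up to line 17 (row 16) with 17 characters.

Answer: X
XX
X-X
XXXX
X---X
XX--XX
X-X-X-X
XXXXXXXX
X-------X
XX------XX
X-X-----X-X
XXXX----XXXX
X---X---X---X
XX--XX--XX--XX
X-X-X-X-X-X-X-X
XXXXXXXXXXXXXXXX
X---------------X

Derivation:
r0=0: X
r1=1: XX
r2=10: X-X
r3=11: XXXX
r4=100: X---X
r5=101: XX--XX
r6=110: X-X-X-X
r7=111: XXXXXXXX
r8=1000: X-------X
r9=1001: XX------XX
r10=1010: X-X-----X-X
r11=1011: XXXX----XXXX
r12=1100: X---X---X---X
r13=1101: XX--XX--XX--XX
r14=1110: X-X-X-X-X-X-X-X
r15=1111: XXXXXXXXXXXXXXXX
r16=10000: X---------------X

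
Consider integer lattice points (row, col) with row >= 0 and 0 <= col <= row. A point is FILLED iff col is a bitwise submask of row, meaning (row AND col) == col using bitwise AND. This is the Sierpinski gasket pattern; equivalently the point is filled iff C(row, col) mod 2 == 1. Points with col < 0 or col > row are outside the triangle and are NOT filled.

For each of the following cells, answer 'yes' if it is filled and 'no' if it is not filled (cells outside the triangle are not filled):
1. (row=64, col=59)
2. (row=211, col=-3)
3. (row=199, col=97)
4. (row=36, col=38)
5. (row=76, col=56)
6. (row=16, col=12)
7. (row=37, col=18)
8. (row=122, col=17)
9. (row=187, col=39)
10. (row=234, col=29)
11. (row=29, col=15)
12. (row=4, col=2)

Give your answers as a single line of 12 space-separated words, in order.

(64,59): row=0b1000000, col=0b111011, row AND col = 0b0 = 0; 0 != 59 -> empty
(211,-3): col outside [0, 211] -> not filled
(199,97): row=0b11000111, col=0b1100001, row AND col = 0b1000001 = 65; 65 != 97 -> empty
(36,38): col outside [0, 36] -> not filled
(76,56): row=0b1001100, col=0b111000, row AND col = 0b1000 = 8; 8 != 56 -> empty
(16,12): row=0b10000, col=0b1100, row AND col = 0b0 = 0; 0 != 12 -> empty
(37,18): row=0b100101, col=0b10010, row AND col = 0b0 = 0; 0 != 18 -> empty
(122,17): row=0b1111010, col=0b10001, row AND col = 0b10000 = 16; 16 != 17 -> empty
(187,39): row=0b10111011, col=0b100111, row AND col = 0b100011 = 35; 35 != 39 -> empty
(234,29): row=0b11101010, col=0b11101, row AND col = 0b1000 = 8; 8 != 29 -> empty
(29,15): row=0b11101, col=0b1111, row AND col = 0b1101 = 13; 13 != 15 -> empty
(4,2): row=0b100, col=0b10, row AND col = 0b0 = 0; 0 != 2 -> empty

Answer: no no no no no no no no no no no no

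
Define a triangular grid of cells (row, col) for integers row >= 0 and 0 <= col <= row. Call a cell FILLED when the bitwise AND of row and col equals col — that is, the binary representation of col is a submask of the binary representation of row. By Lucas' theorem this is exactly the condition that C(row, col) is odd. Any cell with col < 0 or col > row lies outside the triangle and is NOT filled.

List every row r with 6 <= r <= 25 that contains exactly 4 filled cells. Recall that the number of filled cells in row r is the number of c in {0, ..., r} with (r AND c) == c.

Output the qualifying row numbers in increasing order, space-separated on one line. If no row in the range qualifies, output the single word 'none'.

Row r has 2^popcount(r) filled cells, so we need popcount(r) = log2(4) = 2.
Scan r = 6..25 and keep those with exactly 2 one-bits:
r=6=110 popcount=2 -> KEEP
r=7=111 popcount=3 -> skip
r=8=1000 popcount=1 -> skip
r=9=1001 popcount=2 -> KEEP
r=10=1010 popcount=2 -> KEEP
r=11=1011 popcount=3 -> skip
r=12=1100 popcount=2 -> KEEP
r=13=1101 popcount=3 -> skip
r=14=1110 popcount=3 -> skip
r=15=1111 popcount=4 -> skip
r=16=10000 popcount=1 -> skip
r=17=10001 popcount=2 -> KEEP
r=18=10010 popcount=2 -> KEEP
r=19=10011 popcount=3 -> skip
r=20=10100 popcount=2 -> KEEP
r=21=10101 popcount=3 -> skip
r=22=10110 popcount=3 -> skip
r=23=10111 popcount=4 -> skip
r=24=11000 popcount=2 -> KEEP
r=25=11001 popcount=3 -> skip
Kept rows: 6 9 10 12 17 18 20 24

Answer: 6 9 10 12 17 18 20 24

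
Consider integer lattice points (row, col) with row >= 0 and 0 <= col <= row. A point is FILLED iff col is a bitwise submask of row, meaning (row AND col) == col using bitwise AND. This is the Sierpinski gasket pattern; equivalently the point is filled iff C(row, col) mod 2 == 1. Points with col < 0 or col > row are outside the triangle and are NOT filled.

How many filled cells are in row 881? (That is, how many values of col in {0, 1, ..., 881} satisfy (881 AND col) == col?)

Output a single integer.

881 in binary = 1101110001
popcount(881) = number of 1-bits in 1101110001 = 6
A col c satisfies (881 AND c) == c iff every set bit of c is also set in 881; each of the 6 set bits of 881 can independently be on or off in c.
count = 2^6 = 64

Answer: 64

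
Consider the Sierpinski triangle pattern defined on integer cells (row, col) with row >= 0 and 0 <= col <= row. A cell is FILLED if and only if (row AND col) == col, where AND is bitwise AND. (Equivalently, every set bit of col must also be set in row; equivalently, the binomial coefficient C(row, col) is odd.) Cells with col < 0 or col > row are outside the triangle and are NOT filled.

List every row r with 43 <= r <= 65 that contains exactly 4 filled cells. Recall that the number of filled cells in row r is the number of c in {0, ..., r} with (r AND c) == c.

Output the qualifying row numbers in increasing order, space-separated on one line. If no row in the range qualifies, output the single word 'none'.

Answer: 48 65

Derivation:
Row r has 2^popcount(r) filled cells, so we need popcount(r) = log2(4) = 2.
Scan r = 43..65 and keep those with exactly 2 one-bits:
r=43=101011 popcount=4 -> skip
r=44=101100 popcount=3 -> skip
r=45=101101 popcount=4 -> skip
r=46=101110 popcount=4 -> skip
r=47=101111 popcount=5 -> skip
r=48=110000 popcount=2 -> KEEP
r=49=110001 popcount=3 -> skip
r=50=110010 popcount=3 -> skip
r=51=110011 popcount=4 -> skip
r=52=110100 popcount=3 -> skip
r=53=110101 popcount=4 -> skip
r=54=110110 popcount=4 -> skip
r=55=110111 popcount=5 -> skip
r=56=111000 popcount=3 -> skip
r=57=111001 popcount=4 -> skip
r=58=111010 popcount=4 -> skip
r=59=111011 popcount=5 -> skip
r=60=111100 popcount=4 -> skip
r=61=111101 popcount=5 -> skip
r=62=111110 popcount=5 -> skip
r=63=111111 popcount=6 -> skip
r=64=1000000 popcount=1 -> skip
r=65=1000001 popcount=2 -> KEEP
Kept rows: 48 65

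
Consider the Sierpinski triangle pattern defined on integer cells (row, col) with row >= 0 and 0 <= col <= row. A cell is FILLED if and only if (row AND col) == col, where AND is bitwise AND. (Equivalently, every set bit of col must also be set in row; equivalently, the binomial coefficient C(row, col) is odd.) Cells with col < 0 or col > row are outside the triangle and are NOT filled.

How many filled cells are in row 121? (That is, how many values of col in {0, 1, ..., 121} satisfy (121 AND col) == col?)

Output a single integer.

121 in binary = 1111001
popcount(121) = number of 1-bits in 1111001 = 5
A col c satisfies (121 AND c) == c iff every set bit of c is also set in 121; each of the 5 set bits of 121 can independently be on or off in c.
count = 2^5 = 32

Answer: 32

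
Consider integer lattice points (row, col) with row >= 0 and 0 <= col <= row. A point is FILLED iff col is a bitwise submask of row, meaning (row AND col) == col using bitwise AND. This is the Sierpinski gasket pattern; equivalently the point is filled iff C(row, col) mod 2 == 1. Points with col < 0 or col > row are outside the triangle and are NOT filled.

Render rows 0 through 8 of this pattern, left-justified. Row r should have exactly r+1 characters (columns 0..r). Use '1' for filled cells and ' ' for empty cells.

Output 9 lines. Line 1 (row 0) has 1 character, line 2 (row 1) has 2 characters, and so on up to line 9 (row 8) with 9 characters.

Answer: 1
11
1 1
1111
1   1
11  11
1 1 1 1
11111111
1       1

Derivation:
r0=0: 1
r1=1: 11
r2=10: 1 1
r3=11: 1111
r4=100: 1   1
r5=101: 11  11
r6=110: 1 1 1 1
r7=111: 11111111
r8=1000: 1       1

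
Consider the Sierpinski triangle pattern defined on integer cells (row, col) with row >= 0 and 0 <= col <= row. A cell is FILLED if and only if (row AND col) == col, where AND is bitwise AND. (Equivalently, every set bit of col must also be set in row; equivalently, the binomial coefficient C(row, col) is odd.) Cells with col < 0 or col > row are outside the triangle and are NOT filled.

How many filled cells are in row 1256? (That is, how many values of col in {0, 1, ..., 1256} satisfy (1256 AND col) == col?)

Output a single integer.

1256 in binary = 10011101000
popcount(1256) = number of 1-bits in 10011101000 = 5
A col c satisfies (1256 AND c) == c iff every set bit of c is also set in 1256; each of the 5 set bits of 1256 can independently be on or off in c.
count = 2^5 = 32

Answer: 32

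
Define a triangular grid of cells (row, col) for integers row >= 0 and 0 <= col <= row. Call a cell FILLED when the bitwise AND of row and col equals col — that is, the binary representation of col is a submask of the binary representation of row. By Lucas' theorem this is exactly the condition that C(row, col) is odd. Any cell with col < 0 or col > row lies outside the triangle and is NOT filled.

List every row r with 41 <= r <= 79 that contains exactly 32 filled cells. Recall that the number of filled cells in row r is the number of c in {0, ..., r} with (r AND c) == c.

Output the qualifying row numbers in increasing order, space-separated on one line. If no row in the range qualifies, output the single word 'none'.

Answer: 47 55 59 61 62 79

Derivation:
Row r has 2^popcount(r) filled cells, so we need popcount(r) = log2(32) = 5.
Scan r = 41..79 and keep those with exactly 5 one-bits:
r=41=101001 popcount=3 -> skip
r=42=101010 popcount=3 -> skip
r=43=101011 popcount=4 -> skip
r=44=101100 popcount=3 -> skip
r=45=101101 popcount=4 -> skip
r=46=101110 popcount=4 -> skip
r=47=101111 popcount=5 -> KEEP
r=48=110000 popcount=2 -> skip
r=49=110001 popcount=3 -> skip
r=50=110010 popcount=3 -> skip
r=51=110011 popcount=4 -> skip
r=52=110100 popcount=3 -> skip
r=53=110101 popcount=4 -> skip
r=54=110110 popcount=4 -> skip
r=55=110111 popcount=5 -> KEEP
r=56=111000 popcount=3 -> skip
r=57=111001 popcount=4 -> skip
r=58=111010 popcount=4 -> skip
r=59=111011 popcount=5 -> KEEP
r=60=111100 popcount=4 -> skip
r=61=111101 popcount=5 -> KEEP
r=62=111110 popcount=5 -> KEEP
r=63=111111 popcount=6 -> skip
r=64=1000000 popcount=1 -> skip
r=65=1000001 popcount=2 -> skip
r=66=1000010 popcount=2 -> skip
r=67=1000011 popcount=3 -> skip
r=68=1000100 popcount=2 -> skip
r=69=1000101 popcount=3 -> skip
r=70=1000110 popcount=3 -> skip
r=71=1000111 popcount=4 -> skip
r=72=1001000 popcount=2 -> skip
r=73=1001001 popcount=3 -> skip
r=74=1001010 popcount=3 -> skip
r=75=1001011 popcount=4 -> skip
r=76=1001100 popcount=3 -> skip
r=77=1001101 popcount=4 -> skip
r=78=1001110 popcount=4 -> skip
r=79=1001111 popcount=5 -> KEEP
Kept rows: 47 55 59 61 62 79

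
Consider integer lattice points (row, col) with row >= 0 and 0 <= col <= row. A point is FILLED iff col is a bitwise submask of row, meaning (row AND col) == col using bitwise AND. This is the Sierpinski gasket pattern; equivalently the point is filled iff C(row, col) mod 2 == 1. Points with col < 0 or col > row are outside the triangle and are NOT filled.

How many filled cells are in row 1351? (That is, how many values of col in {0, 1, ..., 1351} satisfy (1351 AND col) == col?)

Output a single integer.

Answer: 64

Derivation:
1351 in binary = 10101000111
popcount(1351) = number of 1-bits in 10101000111 = 6
A col c satisfies (1351 AND c) == c iff every set bit of c is also set in 1351; each of the 6 set bits of 1351 can independently be on or off in c.
count = 2^6 = 64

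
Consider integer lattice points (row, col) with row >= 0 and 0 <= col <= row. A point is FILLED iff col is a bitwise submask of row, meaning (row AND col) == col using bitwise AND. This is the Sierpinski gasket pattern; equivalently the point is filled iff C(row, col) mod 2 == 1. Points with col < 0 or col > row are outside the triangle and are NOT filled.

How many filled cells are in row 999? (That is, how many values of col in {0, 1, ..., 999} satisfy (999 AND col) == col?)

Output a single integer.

Answer: 256

Derivation:
999 in binary = 1111100111
popcount(999) = number of 1-bits in 1111100111 = 8
A col c satisfies (999 AND c) == c iff every set bit of c is also set in 999; each of the 8 set bits of 999 can independently be on or off in c.
count = 2^8 = 256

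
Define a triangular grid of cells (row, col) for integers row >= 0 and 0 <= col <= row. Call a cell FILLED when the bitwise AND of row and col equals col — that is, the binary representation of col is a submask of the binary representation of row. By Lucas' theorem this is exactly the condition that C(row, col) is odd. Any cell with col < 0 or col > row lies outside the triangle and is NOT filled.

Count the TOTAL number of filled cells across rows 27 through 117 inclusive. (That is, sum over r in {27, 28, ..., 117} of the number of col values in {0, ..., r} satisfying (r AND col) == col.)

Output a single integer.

r27=11011 pc4: +16 =16
r28=11100 pc3: +8 =24
r29=11101 pc4: +16 =40
r30=11110 pc4: +16 =56
r31=11111 pc5: +32 =88
r32=100000 pc1: +2 =90
r33=100001 pc2: +4 =94
r34=100010 pc2: +4 =98
r35=100011 pc3: +8 =106
r36=100100 pc2: +4 =110
r37=100101 pc3: +8 =118
r38=100110 pc3: +8 =126
r39=100111 pc4: +16 =142
r40=101000 pc2: +4 =146
r41=101001 pc3: +8 =154
r42=101010 pc3: +8 =162
r43=101011 pc4: +16 =178
r44=101100 pc3: +8 =186
r45=101101 pc4: +16 =202
r46=101110 pc4: +16 =218
r47=101111 pc5: +32 =250
r48=110000 pc2: +4 =254
r49=110001 pc3: +8 =262
r50=110010 pc3: +8 =270
r51=110011 pc4: +16 =286
r52=110100 pc3: +8 =294
r53=110101 pc4: +16 =310
r54=110110 pc4: +16 =326
r55=110111 pc5: +32 =358
r56=111000 pc3: +8 =366
r57=111001 pc4: +16 =382
r58=111010 pc4: +16 =398
r59=111011 pc5: +32 =430
r60=111100 pc4: +16 =446
r61=111101 pc5: +32 =478
r62=111110 pc5: +32 =510
r63=111111 pc6: +64 =574
r64=1000000 pc1: +2 =576
r65=1000001 pc2: +4 =580
r66=1000010 pc2: +4 =584
r67=1000011 pc3: +8 =592
r68=1000100 pc2: +4 =596
r69=1000101 pc3: +8 =604
r70=1000110 pc3: +8 =612
r71=1000111 pc4: +16 =628
r72=1001000 pc2: +4 =632
r73=1001001 pc3: +8 =640
r74=1001010 pc3: +8 =648
r75=1001011 pc4: +16 =664
r76=1001100 pc3: +8 =672
r77=1001101 pc4: +16 =688
r78=1001110 pc4: +16 =704
r79=1001111 pc5: +32 =736
r80=1010000 pc2: +4 =740
r81=1010001 pc3: +8 =748
r82=1010010 pc3: +8 =756
r83=1010011 pc4: +16 =772
r84=1010100 pc3: +8 =780
r85=1010101 pc4: +16 =796
r86=1010110 pc4: +16 =812
r87=1010111 pc5: +32 =844
r88=1011000 pc3: +8 =852
r89=1011001 pc4: +16 =868
r90=1011010 pc4: +16 =884
r91=1011011 pc5: +32 =916
r92=1011100 pc4: +16 =932
r93=1011101 pc5: +32 =964
r94=1011110 pc5: +32 =996
r95=1011111 pc6: +64 =1060
r96=1100000 pc2: +4 =1064
r97=1100001 pc3: +8 =1072
r98=1100010 pc3: +8 =1080
r99=1100011 pc4: +16 =1096
r100=1100100 pc3: +8 =1104
r101=1100101 pc4: +16 =1120
r102=1100110 pc4: +16 =1136
r103=1100111 pc5: +32 =1168
r104=1101000 pc3: +8 =1176
r105=1101001 pc4: +16 =1192
r106=1101010 pc4: +16 =1208
r107=1101011 pc5: +32 =1240
r108=1101100 pc4: +16 =1256
r109=1101101 pc5: +32 =1288
r110=1101110 pc5: +32 =1320
r111=1101111 pc6: +64 =1384
r112=1110000 pc3: +8 =1392
r113=1110001 pc4: +16 =1408
r114=1110010 pc4: +16 =1424
r115=1110011 pc5: +32 =1456
r116=1110100 pc4: +16 =1472
r117=1110101 pc5: +32 =1504

Answer: 1504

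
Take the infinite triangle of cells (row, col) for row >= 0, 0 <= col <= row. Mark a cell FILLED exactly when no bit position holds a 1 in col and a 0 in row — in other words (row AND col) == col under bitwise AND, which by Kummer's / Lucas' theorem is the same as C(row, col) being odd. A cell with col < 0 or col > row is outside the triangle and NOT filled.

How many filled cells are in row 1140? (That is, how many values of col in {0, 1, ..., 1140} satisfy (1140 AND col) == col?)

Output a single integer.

Answer: 32

Derivation:
1140 in binary = 10001110100
popcount(1140) = number of 1-bits in 10001110100 = 5
A col c satisfies (1140 AND c) == c iff every set bit of c is also set in 1140; each of the 5 set bits of 1140 can independently be on or off in c.
count = 2^5 = 32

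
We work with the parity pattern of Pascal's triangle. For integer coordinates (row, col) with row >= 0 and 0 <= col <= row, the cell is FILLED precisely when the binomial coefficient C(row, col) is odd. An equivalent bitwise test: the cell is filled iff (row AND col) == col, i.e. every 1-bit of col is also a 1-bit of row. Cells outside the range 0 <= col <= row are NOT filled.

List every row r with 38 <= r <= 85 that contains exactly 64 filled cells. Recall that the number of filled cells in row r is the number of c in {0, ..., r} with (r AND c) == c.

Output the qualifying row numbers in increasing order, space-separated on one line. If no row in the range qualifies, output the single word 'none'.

Row r has 2^popcount(r) filled cells, so we need popcount(r) = log2(64) = 6.
Scan r = 38..85 and keep those with exactly 6 one-bits:
r=38=100110 popcount=3 -> skip
r=39=100111 popcount=4 -> skip
r=40=101000 popcount=2 -> skip
r=41=101001 popcount=3 -> skip
r=42=101010 popcount=3 -> skip
r=43=101011 popcount=4 -> skip
r=44=101100 popcount=3 -> skip
r=45=101101 popcount=4 -> skip
r=46=101110 popcount=4 -> skip
r=47=101111 popcount=5 -> skip
r=48=110000 popcount=2 -> skip
r=49=110001 popcount=3 -> skip
r=50=110010 popcount=3 -> skip
r=51=110011 popcount=4 -> skip
r=52=110100 popcount=3 -> skip
r=53=110101 popcount=4 -> skip
r=54=110110 popcount=4 -> skip
r=55=110111 popcount=5 -> skip
r=56=111000 popcount=3 -> skip
r=57=111001 popcount=4 -> skip
r=58=111010 popcount=4 -> skip
r=59=111011 popcount=5 -> skip
r=60=111100 popcount=4 -> skip
r=61=111101 popcount=5 -> skip
r=62=111110 popcount=5 -> skip
r=63=111111 popcount=6 -> KEEP
r=64=1000000 popcount=1 -> skip
r=65=1000001 popcount=2 -> skip
r=66=1000010 popcount=2 -> skip
r=67=1000011 popcount=3 -> skip
r=68=1000100 popcount=2 -> skip
r=69=1000101 popcount=3 -> skip
r=70=1000110 popcount=3 -> skip
r=71=1000111 popcount=4 -> skip
r=72=1001000 popcount=2 -> skip
r=73=1001001 popcount=3 -> skip
r=74=1001010 popcount=3 -> skip
r=75=1001011 popcount=4 -> skip
r=76=1001100 popcount=3 -> skip
r=77=1001101 popcount=4 -> skip
r=78=1001110 popcount=4 -> skip
r=79=1001111 popcount=5 -> skip
r=80=1010000 popcount=2 -> skip
r=81=1010001 popcount=3 -> skip
r=82=1010010 popcount=3 -> skip
r=83=1010011 popcount=4 -> skip
r=84=1010100 popcount=3 -> skip
r=85=1010101 popcount=4 -> skip
Kept rows: 63

Answer: 63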